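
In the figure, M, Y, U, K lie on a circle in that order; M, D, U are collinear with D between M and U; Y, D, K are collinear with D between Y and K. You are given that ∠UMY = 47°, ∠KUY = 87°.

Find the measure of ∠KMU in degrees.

∠KMU = 46°

1. ∠UKY = 47°  [same arc YU]
2. ∠KYU = 46°  [△YUK]
3. ∠KMU = 46°  [same arc UK]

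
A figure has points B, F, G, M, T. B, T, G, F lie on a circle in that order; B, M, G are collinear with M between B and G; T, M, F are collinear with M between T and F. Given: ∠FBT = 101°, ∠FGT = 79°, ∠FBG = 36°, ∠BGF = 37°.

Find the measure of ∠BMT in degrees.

1. ∠FTG = 36°  [same arc GF]
2. ∠BTF = 37°  [same arc BF]
3. ∠GFT = 65°  [△TGF]
4. ∠GBT = 65°  [same arc TG]
5. ∠BMT = 78°  [△BMT]

∠BMT = 78°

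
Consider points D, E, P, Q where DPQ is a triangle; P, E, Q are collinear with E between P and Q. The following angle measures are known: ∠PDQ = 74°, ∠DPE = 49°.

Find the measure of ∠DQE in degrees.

1. ∠DPQ = 49°  [E on ray PQ]
2. ∠DQP = 57°  [△DPQ]
3. ∠DQE = 57°  [E on ray QP]

∠DQE = 57°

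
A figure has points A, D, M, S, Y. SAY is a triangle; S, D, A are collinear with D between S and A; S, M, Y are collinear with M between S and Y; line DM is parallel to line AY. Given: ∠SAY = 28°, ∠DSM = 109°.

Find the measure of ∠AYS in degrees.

1. ∠MDS = 28°  [DM∥AY, corresponding at D]
2. ∠DMS = 43°  [△SDM]
3. ∠AYS = 43°  [DM∥AY, corresponding at M]

∠AYS = 43°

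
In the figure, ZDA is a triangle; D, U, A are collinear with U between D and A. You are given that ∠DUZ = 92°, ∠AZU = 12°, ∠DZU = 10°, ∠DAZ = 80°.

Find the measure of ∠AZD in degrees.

1. ∠UDZ = 78°  [△ZDU]
2. ∠ADZ = 78°  [U on ray DA]
3. ∠AZD = 22°  [△ZDA]

∠AZD = 22°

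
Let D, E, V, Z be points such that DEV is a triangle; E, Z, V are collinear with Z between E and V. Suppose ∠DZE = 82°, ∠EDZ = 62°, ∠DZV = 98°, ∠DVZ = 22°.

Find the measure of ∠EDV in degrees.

1. ∠DEZ = 36°  [△DEZ]
2. ∠DVE = 22°  [Z on ray VE]
3. ∠DEV = 36°  [Z on ray EV]
4. ∠EDV = 122°  [△DEV]

∠EDV = 122°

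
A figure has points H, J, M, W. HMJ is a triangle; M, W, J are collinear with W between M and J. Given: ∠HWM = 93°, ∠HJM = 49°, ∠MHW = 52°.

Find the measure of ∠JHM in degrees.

∠JHM = 96°

1. ∠HMW = 35°  [△HMW]
2. ∠HMJ = 35°  [W on ray MJ]
3. ∠JHM = 96°  [△HMJ]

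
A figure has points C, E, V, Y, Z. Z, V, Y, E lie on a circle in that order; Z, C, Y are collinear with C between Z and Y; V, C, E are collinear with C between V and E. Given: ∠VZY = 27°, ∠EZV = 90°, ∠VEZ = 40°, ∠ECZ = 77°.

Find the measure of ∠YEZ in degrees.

∠YEZ = 67°

1. ∠VEY = 27°  [same arc VY]
2. ∠EZY = 63°  [△ZCE]
3. ∠ECY = 103°  [linear pair at C on ZY]
4. ∠EYZ = 50°  [△YCE]
5. ∠YEZ = 67°  [△ZYE]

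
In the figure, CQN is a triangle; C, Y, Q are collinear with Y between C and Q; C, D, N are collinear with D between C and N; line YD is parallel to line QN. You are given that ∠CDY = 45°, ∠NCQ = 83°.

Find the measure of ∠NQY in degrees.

∠NQY = 52°

1. ∠CNQ = 45°  [YD∥QN, corresponding at D]
2. ∠CQN = 52°  [△CQN]
3. ∠NQY = 52°  [Y on ray QC]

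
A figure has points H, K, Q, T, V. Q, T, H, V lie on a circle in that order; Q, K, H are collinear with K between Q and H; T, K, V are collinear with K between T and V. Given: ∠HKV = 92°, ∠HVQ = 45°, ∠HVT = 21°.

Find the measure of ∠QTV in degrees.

1. ∠QKT = 92°  [vertical angles at K]
2. ∠HQT = 21°  [same arc TH]
3. ∠QTV = 67°  [△QKT]

∠QTV = 67°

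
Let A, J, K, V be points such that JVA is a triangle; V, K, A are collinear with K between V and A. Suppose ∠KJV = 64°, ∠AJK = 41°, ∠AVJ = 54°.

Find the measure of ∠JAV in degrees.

∠JAV = 21°

1. ∠JVK = 54°  [K on ray VA]
2. ∠JKV = 62°  [△JVK]
3. ∠AKJ = 118°  [linear pair at K on VA]
4. ∠JAK = 21°  [△JKA]
5. ∠JAV = 21°  [K on ray AV]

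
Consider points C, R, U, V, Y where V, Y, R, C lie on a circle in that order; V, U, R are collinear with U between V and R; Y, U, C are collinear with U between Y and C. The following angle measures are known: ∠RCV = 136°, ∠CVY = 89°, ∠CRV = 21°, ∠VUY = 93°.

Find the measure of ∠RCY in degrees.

∠RCY = 66°

1. ∠CVR = 23°  [△VRC]
2. ∠CRY = 91°  [cyclic VYRC, opposite ∠V+∠R]
3. ∠CYR = 23°  [same arc RC]
4. ∠RCY = 66°  [△YRC]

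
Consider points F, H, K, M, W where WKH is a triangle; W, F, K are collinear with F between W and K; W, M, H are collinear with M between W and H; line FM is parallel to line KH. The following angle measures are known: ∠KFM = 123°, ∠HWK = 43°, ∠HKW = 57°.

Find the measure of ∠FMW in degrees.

1. ∠MFW = 57°  [linear pair at F on WK]
2. ∠FWM = 43°  [F on WK, M on WH]
3. ∠FMW = 80°  [△WFM]

∠FMW = 80°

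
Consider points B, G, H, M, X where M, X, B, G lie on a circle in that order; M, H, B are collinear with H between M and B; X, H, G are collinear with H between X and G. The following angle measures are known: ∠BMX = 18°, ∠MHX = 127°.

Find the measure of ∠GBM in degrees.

1. ∠BGX = 18°  [same arc XB]
2. ∠BHG = 127°  [vertical angles at H]
3. ∠GBM = 35°  [△BHG]

∠GBM = 35°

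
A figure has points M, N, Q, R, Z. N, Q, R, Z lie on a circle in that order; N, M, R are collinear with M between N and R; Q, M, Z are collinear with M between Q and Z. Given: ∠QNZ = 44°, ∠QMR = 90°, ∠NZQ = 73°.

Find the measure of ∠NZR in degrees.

∠NZR = 100°

1. ∠NQZ = 63°  [△NQZ]
2. ∠NMZ = 90°  [vertical angles at M]
3. ∠RNZ = 17°  [△NMZ]
4. ∠NRZ = 63°  [same arc NZ]
5. ∠NZR = 100°  [△NRZ]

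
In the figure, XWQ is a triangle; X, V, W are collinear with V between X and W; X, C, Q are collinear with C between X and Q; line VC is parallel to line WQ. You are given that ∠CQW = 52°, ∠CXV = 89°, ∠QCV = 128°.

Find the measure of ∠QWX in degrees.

∠QWX = 39°

1. ∠WQX = 52°  [C on ray QX]
2. ∠QXW = 89°  [V on XW, C on XQ]
3. ∠QWX = 39°  [△XWQ]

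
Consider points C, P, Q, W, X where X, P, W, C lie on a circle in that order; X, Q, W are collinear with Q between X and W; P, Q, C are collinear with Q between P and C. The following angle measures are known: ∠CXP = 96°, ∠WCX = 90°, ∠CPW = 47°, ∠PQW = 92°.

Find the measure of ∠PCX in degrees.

∠PCX = 41°

1. ∠CXW = 47°  [same arc WC]
2. ∠CQX = 92°  [vertical angles at Q]
3. ∠PCX = 41°  [△XQC]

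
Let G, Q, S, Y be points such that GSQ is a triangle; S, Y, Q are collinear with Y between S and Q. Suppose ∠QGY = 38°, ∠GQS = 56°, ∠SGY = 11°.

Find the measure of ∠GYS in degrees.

∠GYS = 94°

1. ∠GQY = 56°  [Y on ray QS]
2. ∠GYQ = 86°  [△GYQ]
3. ∠GYS = 94°  [linear pair at Y on SQ]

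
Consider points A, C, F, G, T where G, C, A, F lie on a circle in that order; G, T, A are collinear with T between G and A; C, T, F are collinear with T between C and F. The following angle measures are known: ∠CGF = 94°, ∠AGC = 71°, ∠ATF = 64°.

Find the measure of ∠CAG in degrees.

∠CAG = 41°

1. ∠CAF = 86°  [cyclic GCAF, opposite ∠G+∠A]
2. ∠AFC = 71°  [same arc CA]
3. ∠CTG = 64°  [vertical angles at T]
4. ∠ACF = 23°  [△CAF]
5. ∠ATC = 116°  [linear pair at T on GA]
6. ∠CAG = 41°  [△CTA]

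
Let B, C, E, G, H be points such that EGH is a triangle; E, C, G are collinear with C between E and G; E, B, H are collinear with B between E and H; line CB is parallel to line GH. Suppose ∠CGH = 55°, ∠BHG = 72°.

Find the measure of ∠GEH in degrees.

∠GEH = 53°

1. ∠EGH = 55°  [C on ray GE]
2. ∠EHG = 72°  [B on ray HE]
3. ∠GEH = 53°  [△EGH]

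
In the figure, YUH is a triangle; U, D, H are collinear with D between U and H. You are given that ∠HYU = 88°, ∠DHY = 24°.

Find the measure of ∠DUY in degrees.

1. ∠UHY = 24°  [D on ray HU]
2. ∠HUY = 68°  [△YUH]
3. ∠DUY = 68°  [D on ray UH]

∠DUY = 68°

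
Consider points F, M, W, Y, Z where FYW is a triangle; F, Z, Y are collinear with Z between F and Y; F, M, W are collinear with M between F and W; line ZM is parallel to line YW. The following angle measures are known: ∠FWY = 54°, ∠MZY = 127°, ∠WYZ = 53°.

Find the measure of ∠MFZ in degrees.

∠MFZ = 73°

1. ∠FMZ = 54°  [ZM∥YW, corresponding at M]
2. ∠FZM = 53°  [linear pair at Z on FY]
3. ∠MFZ = 73°  [△FZM]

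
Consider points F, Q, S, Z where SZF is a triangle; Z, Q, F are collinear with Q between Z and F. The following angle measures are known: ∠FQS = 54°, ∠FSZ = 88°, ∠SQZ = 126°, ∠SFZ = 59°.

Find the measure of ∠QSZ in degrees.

∠QSZ = 21°

1. ∠FZS = 33°  [△SZF]
2. ∠QZS = 33°  [Q on ray ZF]
3. ∠QSZ = 21°  [△SZQ]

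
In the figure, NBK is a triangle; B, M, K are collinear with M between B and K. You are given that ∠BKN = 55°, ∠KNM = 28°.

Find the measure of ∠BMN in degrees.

1. ∠MKN = 55°  [M on ray KB]
2. ∠KMN = 97°  [△NMK]
3. ∠BMN = 83°  [linear pair at M on BK]

∠BMN = 83°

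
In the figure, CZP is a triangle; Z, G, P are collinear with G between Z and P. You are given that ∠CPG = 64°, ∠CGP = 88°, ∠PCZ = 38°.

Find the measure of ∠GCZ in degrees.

∠GCZ = 10°

1. ∠CPZ = 64°  [G on ray PZ]
2. ∠CGZ = 92°  [linear pair at G on ZP]
3. ∠CZP = 78°  [△CZP]
4. ∠CZG = 78°  [G on ray ZP]
5. ∠GCZ = 10°  [△CZG]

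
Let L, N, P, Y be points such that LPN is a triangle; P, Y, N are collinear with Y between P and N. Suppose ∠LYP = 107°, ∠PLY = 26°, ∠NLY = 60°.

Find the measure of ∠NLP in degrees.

1. ∠LPY = 47°  [△LPY]
2. ∠LYN = 73°  [linear pair at Y on PN]
3. ∠LNY = 47°  [△LYN]
4. ∠LPN = 47°  [Y on ray PN]
5. ∠LNP = 47°  [Y on ray NP]
6. ∠NLP = 86°  [△LPN]

∠NLP = 86°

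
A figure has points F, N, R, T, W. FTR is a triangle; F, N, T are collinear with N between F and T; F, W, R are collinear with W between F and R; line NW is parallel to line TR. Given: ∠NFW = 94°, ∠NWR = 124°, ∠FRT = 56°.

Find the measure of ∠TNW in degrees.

1. ∠FWN = 56°  [linear pair at W on FR]
2. ∠FNW = 30°  [△FNW]
3. ∠TNW = 150°  [linear pair at N on FT]

∠TNW = 150°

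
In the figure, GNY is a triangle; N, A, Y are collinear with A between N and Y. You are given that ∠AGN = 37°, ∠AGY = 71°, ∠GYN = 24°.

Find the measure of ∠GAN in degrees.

∠GAN = 95°

1. ∠AYG = 24°  [A on ray YN]
2. ∠GAY = 85°  [△GAY]
3. ∠GAN = 95°  [linear pair at A on NY]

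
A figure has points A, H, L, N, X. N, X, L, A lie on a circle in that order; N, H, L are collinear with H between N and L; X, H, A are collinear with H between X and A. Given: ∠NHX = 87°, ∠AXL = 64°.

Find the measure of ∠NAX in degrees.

∠NAX = 23°

1. ∠AHL = 87°  [vertical angles at H]
2. ∠ANL = 64°  [same arc LA]
3. ∠AHN = 93°  [linear pair at H on NL]
4. ∠NAX = 23°  [△NHA]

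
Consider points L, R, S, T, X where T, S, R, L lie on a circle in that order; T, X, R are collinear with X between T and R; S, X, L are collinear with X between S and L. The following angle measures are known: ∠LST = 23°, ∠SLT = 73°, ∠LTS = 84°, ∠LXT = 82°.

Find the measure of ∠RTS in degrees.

∠RTS = 59°

1. ∠LRT = 23°  [same arc TL]
2. ∠LXR = 98°  [linear pair at X on TR]
3. ∠RLS = 59°  [△RXL]
4. ∠RTS = 59°  [same arc SR]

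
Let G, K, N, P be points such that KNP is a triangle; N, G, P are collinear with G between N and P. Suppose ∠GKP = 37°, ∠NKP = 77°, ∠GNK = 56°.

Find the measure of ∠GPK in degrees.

∠GPK = 47°

1. ∠KNP = 56°  [G on ray NP]
2. ∠KPN = 47°  [△KNP]
3. ∠GPK = 47°  [G on ray PN]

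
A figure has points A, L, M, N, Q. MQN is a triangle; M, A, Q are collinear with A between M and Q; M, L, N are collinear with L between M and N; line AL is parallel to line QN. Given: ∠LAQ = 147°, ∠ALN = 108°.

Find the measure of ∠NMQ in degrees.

1. ∠LAM = 33°  [linear pair at A on MQ]
2. ∠ALM = 72°  [linear pair at L on MN]
3. ∠AML = 75°  [△MAL]
4. ∠NMQ = 75°  [A on MQ, L on MN]

∠NMQ = 75°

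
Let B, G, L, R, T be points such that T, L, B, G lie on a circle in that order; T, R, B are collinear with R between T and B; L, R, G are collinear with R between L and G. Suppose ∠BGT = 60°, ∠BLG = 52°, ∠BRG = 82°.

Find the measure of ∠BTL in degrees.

1. ∠BTG = 52°  [same arc BG]
2. ∠LRT = 82°  [vertical angles at R]
3. ∠GBT = 68°  [△TBG]
4. ∠GLT = 68°  [same arc TG]
5. ∠BTL = 30°  [△TRL]

∠BTL = 30°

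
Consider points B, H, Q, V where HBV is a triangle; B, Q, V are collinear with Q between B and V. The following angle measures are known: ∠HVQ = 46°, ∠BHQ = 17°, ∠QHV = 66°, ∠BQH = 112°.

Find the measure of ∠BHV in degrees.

∠BHV = 83°

1. ∠BVH = 46°  [Q on ray VB]
2. ∠HBQ = 51°  [△HBQ]
3. ∠HBV = 51°  [Q on ray BV]
4. ∠BHV = 83°  [△HBV]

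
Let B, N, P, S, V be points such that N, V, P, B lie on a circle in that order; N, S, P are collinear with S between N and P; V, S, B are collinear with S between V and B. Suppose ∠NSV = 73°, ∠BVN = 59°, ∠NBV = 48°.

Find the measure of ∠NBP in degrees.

1. ∠PNV = 48°  [△NSV]
2. ∠NPV = 48°  [same arc NV]
3. ∠NVP = 84°  [△NVP]
4. ∠NBP = 96°  [cyclic NVPB, opposite ∠V+∠B]

∠NBP = 96°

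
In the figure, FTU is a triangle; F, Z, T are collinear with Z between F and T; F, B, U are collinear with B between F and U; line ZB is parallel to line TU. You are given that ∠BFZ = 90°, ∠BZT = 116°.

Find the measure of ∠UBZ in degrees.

1. ∠BZF = 64°  [linear pair at Z on FT]
2. ∠FBZ = 26°  [△FZB]
3. ∠UBZ = 154°  [linear pair at B on FU]

∠UBZ = 154°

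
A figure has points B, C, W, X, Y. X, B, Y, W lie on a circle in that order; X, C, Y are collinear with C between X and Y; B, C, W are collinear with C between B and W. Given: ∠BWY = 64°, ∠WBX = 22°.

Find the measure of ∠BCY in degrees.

1. ∠BXY = 64°  [same arc BY]
2. ∠BCX = 94°  [△XCB]
3. ∠BCY = 86°  [linear pair at C on XY]

∠BCY = 86°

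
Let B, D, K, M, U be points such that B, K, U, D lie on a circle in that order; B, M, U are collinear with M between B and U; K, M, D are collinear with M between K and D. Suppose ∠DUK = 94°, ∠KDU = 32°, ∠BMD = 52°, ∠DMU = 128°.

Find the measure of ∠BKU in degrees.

1. ∠DKU = 54°  [△KUD]
2. ∠KBU = 32°  [same arc KU]
3. ∠KMU = 52°  [vertical angles at M]
4. ∠BUK = 74°  [△KMU]
5. ∠BKU = 74°  [△BKU]

∠BKU = 74°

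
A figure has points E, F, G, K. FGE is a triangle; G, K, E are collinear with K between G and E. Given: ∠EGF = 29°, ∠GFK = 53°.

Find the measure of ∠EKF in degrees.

1. ∠FGK = 29°  [K on ray GE]
2. ∠FKG = 98°  [△FGK]
3. ∠EKF = 82°  [linear pair at K on GE]

∠EKF = 82°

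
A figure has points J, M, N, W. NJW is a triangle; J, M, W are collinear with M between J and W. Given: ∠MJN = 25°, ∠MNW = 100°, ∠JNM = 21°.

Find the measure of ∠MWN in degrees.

∠MWN = 34°

1. ∠JMN = 134°  [△NJM]
2. ∠NMW = 46°  [linear pair at M on JW]
3. ∠MWN = 34°  [△NMW]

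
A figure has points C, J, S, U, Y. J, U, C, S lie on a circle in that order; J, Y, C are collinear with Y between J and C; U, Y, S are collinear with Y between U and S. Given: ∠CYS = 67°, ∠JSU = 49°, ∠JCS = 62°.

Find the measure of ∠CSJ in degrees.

1. ∠JYS = 113°  [linear pair at Y on JC]
2. ∠CJS = 18°  [△JYS]
3. ∠CSJ = 100°  [△JCS]

∠CSJ = 100°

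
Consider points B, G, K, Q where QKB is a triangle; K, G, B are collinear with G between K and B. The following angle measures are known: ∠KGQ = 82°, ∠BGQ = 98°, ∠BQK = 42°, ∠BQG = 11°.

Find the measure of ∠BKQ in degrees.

∠BKQ = 67°

1. ∠GBQ = 71°  [△QGB]
2. ∠KBQ = 71°  [G on ray BK]
3. ∠BKQ = 67°  [△QKB]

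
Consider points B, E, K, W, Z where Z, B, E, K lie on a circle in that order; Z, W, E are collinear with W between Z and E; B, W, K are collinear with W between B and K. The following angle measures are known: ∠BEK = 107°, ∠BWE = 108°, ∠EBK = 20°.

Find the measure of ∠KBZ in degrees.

∠KBZ = 55°

1. ∠BKE = 53°  [△BEK]
2. ∠BWZ = 72°  [linear pair at W on ZE]
3. ∠BZE = 53°  [same arc BE]
4. ∠KBZ = 55°  [△ZWB]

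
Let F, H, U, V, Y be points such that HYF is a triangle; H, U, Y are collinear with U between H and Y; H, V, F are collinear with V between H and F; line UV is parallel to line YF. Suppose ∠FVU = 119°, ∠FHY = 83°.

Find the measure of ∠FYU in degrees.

1. ∠HVU = 61°  [linear pair at V on HF]
2. ∠UHV = 83°  [U on HY, V on HF]
3. ∠HUV = 36°  [△HUV]
4. ∠VUY = 144°  [linear pair at U on HY]
5. ∠FYU = 36°  [UV∥YF, co-interior at Y–U]

∠FYU = 36°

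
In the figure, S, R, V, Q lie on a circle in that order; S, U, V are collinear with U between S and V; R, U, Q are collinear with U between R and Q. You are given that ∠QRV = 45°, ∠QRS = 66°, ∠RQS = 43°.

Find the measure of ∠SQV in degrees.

∠SQV = 69°

1. ∠QSV = 45°  [same arc VQ]
2. ∠QVS = 66°  [same arc SQ]
3. ∠SQV = 69°  [△SVQ]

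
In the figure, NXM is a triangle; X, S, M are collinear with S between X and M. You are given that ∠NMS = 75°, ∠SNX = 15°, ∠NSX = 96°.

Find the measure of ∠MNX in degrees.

∠MNX = 36°

1. ∠NMX = 75°  [S on ray MX]
2. ∠NXS = 69°  [△NXS]
3. ∠MXN = 69°  [S on ray XM]
4. ∠MNX = 36°  [△NXM]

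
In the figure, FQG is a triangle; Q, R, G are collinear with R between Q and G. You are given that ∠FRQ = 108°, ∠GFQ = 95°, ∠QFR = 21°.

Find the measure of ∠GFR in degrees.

1. ∠FQR = 51°  [△FQR]
2. ∠FRG = 72°  [linear pair at R on QG]
3. ∠FQG = 51°  [R on ray QG]
4. ∠FGQ = 34°  [△FQG]
5. ∠FGR = 34°  [R on ray GQ]
6. ∠GFR = 74°  [△FRG]

∠GFR = 74°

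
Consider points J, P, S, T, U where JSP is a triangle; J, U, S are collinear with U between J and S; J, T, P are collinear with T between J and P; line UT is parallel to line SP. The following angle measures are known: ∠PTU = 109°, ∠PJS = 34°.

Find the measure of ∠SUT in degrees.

1. ∠JTU = 71°  [linear pair at T on JP]
2. ∠TJU = 34°  [U on JS, T on JP]
3. ∠JUT = 75°  [△JUT]
4. ∠SUT = 105°  [linear pair at U on JS]

∠SUT = 105°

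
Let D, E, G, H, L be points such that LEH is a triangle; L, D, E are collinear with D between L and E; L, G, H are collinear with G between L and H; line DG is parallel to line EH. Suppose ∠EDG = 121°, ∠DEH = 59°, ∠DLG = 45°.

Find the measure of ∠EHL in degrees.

1. ∠HEL = 59°  [D on ray EL]
2. ∠ELH = 45°  [D on LE, G on LH]
3. ∠EHL = 76°  [△LEH]

∠EHL = 76°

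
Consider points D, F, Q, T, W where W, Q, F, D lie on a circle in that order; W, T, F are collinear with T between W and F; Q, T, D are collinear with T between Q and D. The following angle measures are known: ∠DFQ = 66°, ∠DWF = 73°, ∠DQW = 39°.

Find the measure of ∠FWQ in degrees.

∠FWQ = 41°

1. ∠DQF = 73°  [same arc FD]
2. ∠FDQ = 41°  [△QFD]
3. ∠FWQ = 41°  [same arc QF]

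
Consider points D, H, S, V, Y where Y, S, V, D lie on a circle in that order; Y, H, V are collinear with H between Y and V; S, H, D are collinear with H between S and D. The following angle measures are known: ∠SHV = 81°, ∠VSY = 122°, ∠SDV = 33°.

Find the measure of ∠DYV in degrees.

1. ∠DHY = 81°  [vertical angles at H]
2. ∠VDY = 58°  [cyclic YSVD, opposite ∠S+∠D]
3. ∠DHV = 99°  [linear pair at H on YV]
4. ∠DVY = 48°  [△VHD]
5. ∠DYV = 74°  [△YVD]

∠DYV = 74°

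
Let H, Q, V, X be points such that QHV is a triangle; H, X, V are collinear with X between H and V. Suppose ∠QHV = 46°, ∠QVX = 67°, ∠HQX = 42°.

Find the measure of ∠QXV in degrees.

1. ∠QHX = 46°  [X on ray HV]
2. ∠HXQ = 92°  [△QHX]
3. ∠QXV = 88°  [linear pair at X on HV]

∠QXV = 88°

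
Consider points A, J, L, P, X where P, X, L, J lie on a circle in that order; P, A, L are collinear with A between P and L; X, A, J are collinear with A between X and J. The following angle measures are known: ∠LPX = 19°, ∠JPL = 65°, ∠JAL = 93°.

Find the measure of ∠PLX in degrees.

∠PLX = 28°

1. ∠JXL = 65°  [same arc LJ]
2. ∠PAX = 93°  [vertical angles at A]
3. ∠LAX = 87°  [linear pair at A on PL]
4. ∠PLX = 28°  [△XAL]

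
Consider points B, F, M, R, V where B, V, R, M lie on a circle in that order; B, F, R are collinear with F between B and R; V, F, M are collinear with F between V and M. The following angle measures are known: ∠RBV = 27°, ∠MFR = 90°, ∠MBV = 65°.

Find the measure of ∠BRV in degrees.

1. ∠RMV = 27°  [same arc VR]
2. ∠BFV = 90°  [vertical angles at F]
3. ∠MRV = 115°  [cyclic BVRM, opposite ∠B+∠R]
4. ∠MVR = 38°  [△VRM]
5. ∠RFV = 90°  [linear pair at F on BR]
6. ∠BRV = 52°  [△VFR]

∠BRV = 52°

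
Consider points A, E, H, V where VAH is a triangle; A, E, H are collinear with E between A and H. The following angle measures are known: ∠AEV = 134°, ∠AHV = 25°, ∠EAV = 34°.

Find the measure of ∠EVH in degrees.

∠EVH = 109°

1. ∠HEV = 46°  [linear pair at E on AH]
2. ∠EHV = 25°  [E on ray HA]
3. ∠EVH = 109°  [△VEH]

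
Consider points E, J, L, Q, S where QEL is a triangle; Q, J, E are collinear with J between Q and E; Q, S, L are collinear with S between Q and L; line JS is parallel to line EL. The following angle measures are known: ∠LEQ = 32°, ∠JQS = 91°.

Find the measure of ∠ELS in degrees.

1. ∠QJS = 32°  [JS∥EL, corresponding at J]
2. ∠JSQ = 57°  [△QJS]
3. ∠JSL = 123°  [linear pair at S on QL]
4. ∠ELS = 57°  [JS∥EL, co-interior at L–S]

∠ELS = 57°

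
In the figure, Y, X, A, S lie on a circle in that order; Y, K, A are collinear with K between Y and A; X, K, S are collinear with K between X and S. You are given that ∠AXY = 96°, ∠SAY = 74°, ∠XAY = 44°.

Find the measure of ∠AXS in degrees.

1. ∠ASY = 84°  [cyclic YXAS, opposite ∠X+∠S]
2. ∠AYS = 22°  [△YAS]
3. ∠AXS = 22°  [same arc AS]

∠AXS = 22°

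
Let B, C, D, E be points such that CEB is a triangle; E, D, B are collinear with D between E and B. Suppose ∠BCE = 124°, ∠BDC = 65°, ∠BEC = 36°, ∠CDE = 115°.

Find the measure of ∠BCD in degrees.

∠BCD = 95°

1. ∠CBE = 20°  [△CEB]
2. ∠CBD = 20°  [D on ray BE]
3. ∠BCD = 95°  [△CDB]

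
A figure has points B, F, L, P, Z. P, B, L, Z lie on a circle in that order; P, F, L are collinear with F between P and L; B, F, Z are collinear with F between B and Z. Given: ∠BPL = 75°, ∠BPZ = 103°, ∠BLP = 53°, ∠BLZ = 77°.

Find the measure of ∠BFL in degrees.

1. ∠BZL = 75°  [same arc BL]
2. ∠LBZ = 28°  [△BLZ]
3. ∠BFL = 99°  [△BFL]

∠BFL = 99°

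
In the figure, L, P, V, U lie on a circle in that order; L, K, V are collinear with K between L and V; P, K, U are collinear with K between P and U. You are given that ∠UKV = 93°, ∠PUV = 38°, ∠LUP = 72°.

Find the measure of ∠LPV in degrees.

1. ∠PLV = 38°  [same arc PV]
2. ∠LVP = 72°  [same arc LP]
3. ∠LPV = 70°  [△LPV]

∠LPV = 70°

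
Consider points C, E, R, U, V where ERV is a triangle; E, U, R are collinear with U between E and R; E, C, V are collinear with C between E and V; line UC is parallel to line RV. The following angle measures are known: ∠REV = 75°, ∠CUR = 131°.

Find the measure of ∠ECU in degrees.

∠ECU = 56°

1. ∠CEU = 75°  [U on ER, C on EV]
2. ∠CUE = 49°  [linear pair at U on ER]
3. ∠ECU = 56°  [△EUC]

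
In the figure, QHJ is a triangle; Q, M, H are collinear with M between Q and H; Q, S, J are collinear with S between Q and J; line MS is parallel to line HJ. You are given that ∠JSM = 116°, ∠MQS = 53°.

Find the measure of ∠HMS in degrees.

1. ∠MSQ = 64°  [linear pair at S on QJ]
2. ∠QMS = 63°  [△QMS]
3. ∠HMS = 117°  [linear pair at M on QH]

∠HMS = 117°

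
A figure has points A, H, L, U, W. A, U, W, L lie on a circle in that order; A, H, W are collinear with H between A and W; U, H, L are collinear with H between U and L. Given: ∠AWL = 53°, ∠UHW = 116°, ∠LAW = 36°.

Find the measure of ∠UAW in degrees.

∠UAW = 63°

1. ∠AUL = 53°  [same arc AL]
2. ∠AHU = 64°  [linear pair at H on AW]
3. ∠UAW = 63°  [△AHU]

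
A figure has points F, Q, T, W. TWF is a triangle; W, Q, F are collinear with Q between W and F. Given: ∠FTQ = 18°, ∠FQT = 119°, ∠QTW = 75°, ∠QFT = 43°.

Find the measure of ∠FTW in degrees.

∠FTW = 93°

1. ∠TQW = 61°  [linear pair at Q on WF]
2. ∠QWT = 44°  [△TWQ]
3. ∠TFW = 43°  [Q on ray FW]
4. ∠FWT = 44°  [Q on ray WF]
5. ∠FTW = 93°  [△TWF]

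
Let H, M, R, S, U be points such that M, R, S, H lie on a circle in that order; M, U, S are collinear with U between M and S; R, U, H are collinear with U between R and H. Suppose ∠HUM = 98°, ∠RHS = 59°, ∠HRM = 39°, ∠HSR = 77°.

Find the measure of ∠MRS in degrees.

∠MRS = 83°

1. ∠RUS = 98°  [vertical angles at U]
2. ∠RMS = 59°  [same arc RS]
3. ∠HRS = 44°  [△RSH]
4. ∠MSR = 38°  [△RUS]
5. ∠MRS = 83°  [△MRS]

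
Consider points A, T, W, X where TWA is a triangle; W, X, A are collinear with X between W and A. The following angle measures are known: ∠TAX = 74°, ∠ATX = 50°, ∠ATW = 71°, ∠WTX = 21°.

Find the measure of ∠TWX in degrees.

1. ∠TAW = 74°  [X on ray AW]
2. ∠AWT = 35°  [△TWA]
3. ∠TWX = 35°  [X on ray WA]

∠TWX = 35°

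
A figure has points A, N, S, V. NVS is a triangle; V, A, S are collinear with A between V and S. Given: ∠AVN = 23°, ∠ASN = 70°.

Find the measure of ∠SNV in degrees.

1. ∠NVS = 23°  [A on ray VS]
2. ∠NSV = 70°  [A on ray SV]
3. ∠SNV = 87°  [△NVS]

∠SNV = 87°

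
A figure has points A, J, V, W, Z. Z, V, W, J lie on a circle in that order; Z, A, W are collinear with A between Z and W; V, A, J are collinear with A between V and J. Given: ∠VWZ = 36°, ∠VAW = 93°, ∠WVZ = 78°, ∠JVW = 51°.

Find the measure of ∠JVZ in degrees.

∠JVZ = 27°

1. ∠VZW = 66°  [△ZVW]
2. ∠VAZ = 87°  [linear pair at A on ZW]
3. ∠JVZ = 27°  [△ZAV]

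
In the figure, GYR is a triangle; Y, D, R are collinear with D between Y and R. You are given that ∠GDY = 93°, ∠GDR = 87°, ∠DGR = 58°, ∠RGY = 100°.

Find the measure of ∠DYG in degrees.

∠DYG = 45°

1. ∠DRG = 35°  [△GDR]
2. ∠GRY = 35°  [D on ray RY]
3. ∠GYR = 45°  [△GYR]
4. ∠DYG = 45°  [D on ray YR]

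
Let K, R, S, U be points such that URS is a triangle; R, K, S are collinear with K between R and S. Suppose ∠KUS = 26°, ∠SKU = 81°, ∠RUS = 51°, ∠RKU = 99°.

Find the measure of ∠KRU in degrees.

∠KRU = 56°

1. ∠KSU = 73°  [△UKS]
2. ∠RSU = 73°  [K on ray SR]
3. ∠SRU = 56°  [△URS]
4. ∠KRU = 56°  [K on ray RS]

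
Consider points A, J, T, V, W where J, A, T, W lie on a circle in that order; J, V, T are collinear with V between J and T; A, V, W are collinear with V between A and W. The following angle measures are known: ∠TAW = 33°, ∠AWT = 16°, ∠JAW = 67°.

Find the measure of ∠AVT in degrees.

∠AVT = 83°

1. ∠AJT = 16°  [same arc AT]
2. ∠AVJ = 97°  [△JVA]
3. ∠AVT = 83°  [linear pair at V on JT]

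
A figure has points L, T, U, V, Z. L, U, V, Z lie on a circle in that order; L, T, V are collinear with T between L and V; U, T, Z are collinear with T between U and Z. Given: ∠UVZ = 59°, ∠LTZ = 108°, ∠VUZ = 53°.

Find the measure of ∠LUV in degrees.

1. ∠UZV = 68°  [△UVZ]
2. ∠UTV = 108°  [vertical angles at T]
3. ∠LVU = 19°  [△UTV]
4. ∠ULV = 68°  [same arc UV]
5. ∠LUV = 93°  [△LUV]

∠LUV = 93°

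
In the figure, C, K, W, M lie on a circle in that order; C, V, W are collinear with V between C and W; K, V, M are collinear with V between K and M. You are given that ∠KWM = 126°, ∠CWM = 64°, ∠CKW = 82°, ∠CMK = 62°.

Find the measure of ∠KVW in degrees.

∠KVW = 100°

1. ∠CMW = 98°  [cyclic CKWM, opposite ∠K+∠M]
2. ∠CWK = 62°  [same arc CK]
3. ∠MCW = 18°  [△CWM]
4. ∠MKW = 18°  [same arc WM]
5. ∠KVW = 100°  [△KVW]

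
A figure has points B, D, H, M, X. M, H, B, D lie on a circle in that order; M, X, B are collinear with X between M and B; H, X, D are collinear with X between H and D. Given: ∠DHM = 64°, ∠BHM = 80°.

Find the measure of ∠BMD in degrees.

∠BMD = 16°

1. ∠DBM = 64°  [same arc MD]
2. ∠BDM = 100°  [cyclic MHBD, opposite ∠H+∠D]
3. ∠BMD = 16°  [△MBD]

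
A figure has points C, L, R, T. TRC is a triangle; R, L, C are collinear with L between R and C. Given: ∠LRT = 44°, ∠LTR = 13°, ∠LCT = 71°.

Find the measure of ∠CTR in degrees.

1. ∠CRT = 44°  [L on ray RC]
2. ∠RCT = 71°  [L on ray CR]
3. ∠CTR = 65°  [△TRC]

∠CTR = 65°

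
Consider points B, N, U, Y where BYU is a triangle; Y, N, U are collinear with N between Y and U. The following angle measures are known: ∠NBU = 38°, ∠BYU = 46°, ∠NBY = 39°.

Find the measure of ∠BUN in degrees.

∠BUN = 57°

1. ∠BYN = 46°  [N on ray YU]
2. ∠BNY = 95°  [△BYN]
3. ∠BNU = 85°  [linear pair at N on YU]
4. ∠BUN = 57°  [△BNU]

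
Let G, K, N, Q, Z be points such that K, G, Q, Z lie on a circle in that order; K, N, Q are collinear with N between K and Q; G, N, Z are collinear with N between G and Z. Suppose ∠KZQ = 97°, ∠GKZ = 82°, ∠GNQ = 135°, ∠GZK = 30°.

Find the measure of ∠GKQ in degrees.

1. ∠KGQ = 83°  [cyclic KGQZ, opposite ∠G+∠Z]
2. ∠GQK = 30°  [same arc KG]
3. ∠GKQ = 67°  [△KGQ]

∠GKQ = 67°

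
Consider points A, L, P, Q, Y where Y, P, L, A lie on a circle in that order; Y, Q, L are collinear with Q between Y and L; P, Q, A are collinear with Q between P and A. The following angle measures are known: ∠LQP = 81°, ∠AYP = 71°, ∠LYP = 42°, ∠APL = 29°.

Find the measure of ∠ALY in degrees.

∠ALY = 39°

1. ∠AQY = 81°  [vertical angles at Q]
2. ∠LAP = 42°  [same arc PL]
3. ∠AQL = 99°  [linear pair at Q on YL]
4. ∠ALY = 39°  [△LQA]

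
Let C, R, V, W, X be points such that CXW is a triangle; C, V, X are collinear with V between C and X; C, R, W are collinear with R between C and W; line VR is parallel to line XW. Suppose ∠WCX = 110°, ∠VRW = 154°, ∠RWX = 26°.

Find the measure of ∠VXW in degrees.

1. ∠CWX = 26°  [R on ray WC]
2. ∠CXW = 44°  [△CXW]
3. ∠VXW = 44°  [V on ray XC]

∠VXW = 44°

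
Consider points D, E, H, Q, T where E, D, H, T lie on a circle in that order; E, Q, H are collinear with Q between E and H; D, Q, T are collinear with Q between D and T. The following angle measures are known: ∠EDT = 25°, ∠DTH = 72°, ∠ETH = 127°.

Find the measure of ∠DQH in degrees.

∠DQH = 97°

1. ∠EHT = 25°  [same arc ET]
2. ∠DEH = 72°  [same arc DH]
3. ∠EDH = 53°  [cyclic EDHT, opposite ∠D+∠T]
4. ∠HET = 28°  [△EHT]
5. ∠DHE = 55°  [△EDH]
6. ∠HDT = 28°  [same arc HT]
7. ∠DQH = 97°  [△DQH]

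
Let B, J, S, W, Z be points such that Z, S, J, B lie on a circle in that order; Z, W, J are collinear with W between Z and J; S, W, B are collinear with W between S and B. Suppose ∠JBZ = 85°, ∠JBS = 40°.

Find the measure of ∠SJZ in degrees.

∠SJZ = 45°

1. ∠JSZ = 95°  [cyclic ZSJB, opposite ∠S+∠B]
2. ∠JZS = 40°  [same arc SJ]
3. ∠SJZ = 45°  [△ZSJ]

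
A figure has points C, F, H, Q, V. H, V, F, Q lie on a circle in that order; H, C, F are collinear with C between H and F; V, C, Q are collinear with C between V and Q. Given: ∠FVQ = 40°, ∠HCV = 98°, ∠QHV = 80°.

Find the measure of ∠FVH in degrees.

1. ∠FCV = 82°  [linear pair at C on HF]
2. ∠QFV = 100°  [cyclic HVFQ, opposite ∠H+∠F]
3. ∠HFV = 58°  [△VCF]
4. ∠FQV = 40°  [△VFQ]
5. ∠FHV = 40°  [same arc VF]
6. ∠FVH = 82°  [△HVF]

∠FVH = 82°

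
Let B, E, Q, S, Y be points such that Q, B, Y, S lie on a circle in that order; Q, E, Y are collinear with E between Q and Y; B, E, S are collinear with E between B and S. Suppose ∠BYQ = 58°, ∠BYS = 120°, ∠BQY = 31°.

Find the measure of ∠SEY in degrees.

∠SEY = 87°

1. ∠BSQ = 58°  [same arc QB]
2. ∠BQS = 60°  [cyclic QBYS, opposite ∠Q+∠Y]
3. ∠BSY = 31°  [same arc BY]
4. ∠QBS = 62°  [△QBS]
5. ∠QYS = 62°  [same arc QS]
6. ∠SEY = 87°  [△YES]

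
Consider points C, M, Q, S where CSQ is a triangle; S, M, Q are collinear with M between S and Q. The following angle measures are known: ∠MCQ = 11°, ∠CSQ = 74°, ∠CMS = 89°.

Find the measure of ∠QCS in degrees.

∠QCS = 28°

1. ∠CMQ = 91°  [linear pair at M on SQ]
2. ∠CQM = 78°  [△CMQ]
3. ∠CQS = 78°  [M on ray QS]
4. ∠QCS = 28°  [△CSQ]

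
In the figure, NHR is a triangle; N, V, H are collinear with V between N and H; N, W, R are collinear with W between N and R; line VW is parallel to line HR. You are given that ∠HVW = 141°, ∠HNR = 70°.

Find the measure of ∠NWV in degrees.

∠NWV = 71°

1. ∠NVW = 39°  [linear pair at V on NH]
2. ∠VNW = 70°  [V on NH, W on NR]
3. ∠NWV = 71°  [△NVW]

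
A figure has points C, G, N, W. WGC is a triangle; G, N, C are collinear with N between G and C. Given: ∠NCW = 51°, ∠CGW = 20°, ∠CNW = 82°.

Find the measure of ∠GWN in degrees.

∠GWN = 62°

1. ∠NGW = 20°  [N on ray GC]
2. ∠GNW = 98°  [linear pair at N on GC]
3. ∠GWN = 62°  [△WGN]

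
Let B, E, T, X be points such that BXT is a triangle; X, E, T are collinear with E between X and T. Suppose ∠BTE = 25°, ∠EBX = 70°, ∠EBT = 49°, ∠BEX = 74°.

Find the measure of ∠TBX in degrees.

1. ∠BTX = 25°  [E on ray TX]
2. ∠BXE = 36°  [△BXE]
3. ∠BXT = 36°  [E on ray XT]
4. ∠TBX = 119°  [△BXT]

∠TBX = 119°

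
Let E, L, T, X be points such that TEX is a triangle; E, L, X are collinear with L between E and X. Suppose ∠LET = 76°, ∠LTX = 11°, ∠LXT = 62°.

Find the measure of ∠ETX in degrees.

1. ∠TEX = 76°  [L on ray EX]
2. ∠EXT = 62°  [L on ray XE]
3. ∠ETX = 42°  [△TEX]

∠ETX = 42°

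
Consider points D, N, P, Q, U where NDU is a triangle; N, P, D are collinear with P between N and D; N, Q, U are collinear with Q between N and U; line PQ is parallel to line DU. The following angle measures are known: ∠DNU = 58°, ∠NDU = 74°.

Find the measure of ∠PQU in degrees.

∠PQU = 132°

1. ∠DUN = 48°  [△NDU]
2. ∠NQP = 48°  [PQ∥DU, corresponding at Q]
3. ∠PQU = 132°  [linear pair at Q on NU]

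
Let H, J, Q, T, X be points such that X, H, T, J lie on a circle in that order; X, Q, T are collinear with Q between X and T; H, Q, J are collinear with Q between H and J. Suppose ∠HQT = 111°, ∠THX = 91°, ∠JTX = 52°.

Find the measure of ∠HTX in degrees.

∠HTX = 30°

1. ∠JQX = 111°  [vertical angles at Q]
2. ∠TJX = 89°  [cyclic XHTJ, opposite ∠H+∠J]
3. ∠JXT = 39°  [△XTJ]
4. ∠HJX = 30°  [△XQJ]
5. ∠HTX = 30°  [same arc XH]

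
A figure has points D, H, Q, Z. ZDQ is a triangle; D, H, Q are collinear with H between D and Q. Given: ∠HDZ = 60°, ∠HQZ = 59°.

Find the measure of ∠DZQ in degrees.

∠DZQ = 61°

1. ∠QDZ = 60°  [H on ray DQ]
2. ∠DQZ = 59°  [H on ray QD]
3. ∠DZQ = 61°  [△ZDQ]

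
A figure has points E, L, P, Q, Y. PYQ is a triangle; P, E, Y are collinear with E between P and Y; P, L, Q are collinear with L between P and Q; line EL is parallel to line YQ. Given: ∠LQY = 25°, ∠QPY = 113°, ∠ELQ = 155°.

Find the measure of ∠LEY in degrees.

1. ∠PQY = 25°  [L on ray QP]
2. ∠PYQ = 42°  [△PYQ]
3. ∠LEP = 42°  [EL∥YQ, corresponding at E]
4. ∠LEY = 138°  [linear pair at E on PY]

∠LEY = 138°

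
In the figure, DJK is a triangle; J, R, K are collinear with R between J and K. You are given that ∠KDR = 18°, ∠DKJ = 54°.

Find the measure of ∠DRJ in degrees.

∠DRJ = 72°

1. ∠DKR = 54°  [R on ray KJ]
2. ∠DRK = 108°  [△DRK]
3. ∠DRJ = 72°  [linear pair at R on JK]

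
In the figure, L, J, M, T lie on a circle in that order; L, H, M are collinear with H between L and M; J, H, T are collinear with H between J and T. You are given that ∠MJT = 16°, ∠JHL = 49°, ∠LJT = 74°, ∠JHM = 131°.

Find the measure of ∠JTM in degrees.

∠JTM = 57°

1. ∠MHT = 49°  [vertical angles at H]
2. ∠LMT = 74°  [same arc LT]
3. ∠JTM = 57°  [△MHT]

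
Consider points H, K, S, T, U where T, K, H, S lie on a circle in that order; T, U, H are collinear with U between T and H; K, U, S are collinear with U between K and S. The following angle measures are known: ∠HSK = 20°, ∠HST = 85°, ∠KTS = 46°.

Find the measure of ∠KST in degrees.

∠KST = 65°

1. ∠HTK = 20°  [same arc KH]
2. ∠HKT = 95°  [cyclic TKHS, opposite ∠K+∠S]
3. ∠KHT = 65°  [△TKH]
4. ∠KST = 65°  [same arc TK]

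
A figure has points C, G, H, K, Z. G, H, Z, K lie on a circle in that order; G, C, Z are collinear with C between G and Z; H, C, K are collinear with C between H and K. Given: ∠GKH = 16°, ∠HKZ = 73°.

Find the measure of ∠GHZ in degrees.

1. ∠GZH = 16°  [same arc GH]
2. ∠HGZ = 73°  [same arc HZ]
3. ∠GHZ = 91°  [△GHZ]

∠GHZ = 91°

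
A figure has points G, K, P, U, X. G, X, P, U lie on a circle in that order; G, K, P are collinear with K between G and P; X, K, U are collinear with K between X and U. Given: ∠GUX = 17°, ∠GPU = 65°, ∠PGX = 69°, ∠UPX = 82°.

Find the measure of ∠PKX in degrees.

1. ∠GPX = 17°  [same arc GX]
2. ∠PUX = 69°  [same arc XP]
3. ∠PXU = 29°  [△XPU]
4. ∠PKX = 134°  [△XKP]

∠PKX = 134°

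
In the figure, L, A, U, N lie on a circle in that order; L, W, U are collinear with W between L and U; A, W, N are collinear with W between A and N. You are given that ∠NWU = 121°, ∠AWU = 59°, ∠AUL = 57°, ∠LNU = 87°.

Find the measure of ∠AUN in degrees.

1. ∠NAU = 64°  [△AWU]
2. ∠LAU = 93°  [cyclic LAUN, opposite ∠A+∠N]
3. ∠ALU = 30°  [△LAU]
4. ∠ANU = 30°  [same arc AU]
5. ∠AUN = 86°  [△AUN]

∠AUN = 86°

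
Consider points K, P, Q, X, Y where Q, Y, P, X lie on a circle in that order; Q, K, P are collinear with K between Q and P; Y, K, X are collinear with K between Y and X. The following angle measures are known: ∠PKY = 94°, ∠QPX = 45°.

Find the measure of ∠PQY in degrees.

1. ∠QKY = 86°  [linear pair at K on QP]
2. ∠QYX = 45°  [same arc QX]
3. ∠PQY = 49°  [△QKY]

∠PQY = 49°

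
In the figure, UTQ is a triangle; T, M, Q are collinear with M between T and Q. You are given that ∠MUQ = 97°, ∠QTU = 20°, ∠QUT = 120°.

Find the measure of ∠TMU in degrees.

∠TMU = 137°

1. ∠TQU = 40°  [△UTQ]
2. ∠MQU = 40°  [M on ray QT]
3. ∠QMU = 43°  [△UMQ]
4. ∠TMU = 137°  [linear pair at M on TQ]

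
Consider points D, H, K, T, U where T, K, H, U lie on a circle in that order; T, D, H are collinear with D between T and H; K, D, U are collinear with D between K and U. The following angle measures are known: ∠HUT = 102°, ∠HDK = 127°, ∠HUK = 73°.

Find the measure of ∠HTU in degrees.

∠HTU = 24°

1. ∠HKT = 78°  [cyclic TKHU, opposite ∠K+∠U]
2. ∠TDU = 127°  [vertical angles at D]
3. ∠HTK = 73°  [same arc KH]
4. ∠KHT = 29°  [△TKH]
5. ∠KUT = 29°  [same arc TK]
6. ∠HTU = 24°  [△TDU]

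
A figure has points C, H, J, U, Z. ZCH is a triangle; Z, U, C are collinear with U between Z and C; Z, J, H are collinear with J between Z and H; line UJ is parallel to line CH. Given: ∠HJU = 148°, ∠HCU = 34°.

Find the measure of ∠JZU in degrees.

1. ∠UJZ = 32°  [linear pair at J on ZH]
2. ∠HCZ = 34°  [U on ray CZ]
3. ∠CHZ = 32°  [UJ∥CH, corresponding at J]
4. ∠CZH = 114°  [△ZCH]
5. ∠JZU = 114°  [U on ZC, J on ZH]

∠JZU = 114°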